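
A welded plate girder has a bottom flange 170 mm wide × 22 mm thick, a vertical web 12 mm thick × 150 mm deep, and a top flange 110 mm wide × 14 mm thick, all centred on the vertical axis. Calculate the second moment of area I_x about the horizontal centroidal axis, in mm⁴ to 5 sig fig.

I_x ≈ 3.6176 × 10⁷ mm⁴

Treat the section as a set of non-overlapping primitives; coordinates are from the bounding-box lower-left.
Bottom plate: 170 × 22, A = 3 740 mm², y = 11 mm, Ī = 150846.7 mm⁴.
Web plate: 12 × 150, A = 1 800 mm², y = 97 mm, Ī = 3 375 000 mm⁴.
Top plate: 110 × 14, A = 1 540 mm², y = 179 mm, Ī = 25153.33 mm⁴.
Centroid: ȳ = ΣA·y / ΣA = 69.40678 mm.
Transfer each piece to the horizontal centroidal axis using Ī + A·d² with d = y − 69.40678:
  bottom plate: d = -58.40678 mm → contributes +12 909 303 mm⁴
  web plate: d = 27.59322 mm → contributes +4 745 494 mm⁴
  top plate: d = 109.5932 mm → contributes +18 521 591 mm⁴
Total I = 36 176 388 mm⁴.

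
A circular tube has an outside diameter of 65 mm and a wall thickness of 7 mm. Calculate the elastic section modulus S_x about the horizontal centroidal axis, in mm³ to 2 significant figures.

S_x ≈ 1.7 × 10⁴ mm³

Split into non-overlapping primitives; take the origin at the lower-left of the bounding box.
Outer circle: ⌀65, A = 3 318 mm², y = 32.5 mm, Ī = 876 241 mm⁴.
Bore (subtracted): ⌀51, A = 2 043 mm², y = 32.5 mm, Ī = 332 086 mm⁴.
By symmetry the centroid is at mid-height, ȳ = 32.5 mm.
All pieces are centred on the horizontal centroidal axis, so I = ΣĪ (holes subtracted) = 544 154 mm⁴.
Extreme fibre distance c = 32.5 mm; S = I/c = 16 743 mm³.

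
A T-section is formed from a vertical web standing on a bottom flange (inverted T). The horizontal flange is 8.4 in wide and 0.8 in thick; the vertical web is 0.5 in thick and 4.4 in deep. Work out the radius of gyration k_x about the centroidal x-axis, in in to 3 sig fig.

Split into non-overlapping primitives; take the origin at the lower-left of the bounding box.
Flange: 8.4 × 0.8, A = 6.72 in², y = 0.4 in, Ī = 0.3584 in⁴.
Web: 0.5 × 4.4, A = 2.2 in², y = 3 in, Ī = 3.5493 in⁴.
Centroid: ȳ = ΣA·y / ΣA = 1.0413 in.
Transfer each piece to the centroidal x-axis using Ī + A·d² with d = y − 1.0413:
  flange: d = -0.64126 in → contributes +3.1217 in⁴
  web: d = 1.9587 in → contributes +11.99 in⁴
Total I = 15.112 in⁴.
Radius of gyration: k = √(I/A) = √(15.112 / 8.92) = 1.3016 in.

k_x ≈ 1.30 in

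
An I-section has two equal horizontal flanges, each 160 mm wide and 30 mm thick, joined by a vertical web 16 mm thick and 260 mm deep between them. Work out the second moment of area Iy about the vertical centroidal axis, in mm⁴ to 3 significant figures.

Iy ≈ 2.06 × 10⁷ mm⁴

Treat the section as a set of non-overlapping primitives; coordinates are from the bounding-box lower-left.
Bottom flange: 160 × 30, A = 4 800 mm², x = 80 mm, Ī = 10 240 000 mm⁴.
Web: 16 × 260, A = 4 160 mm², x = 80 mm, Ī = 88 747 mm⁴.
Top flange: 160 × 30, A = 4 800 mm², x = 80 mm, Ī = 10 240 000 mm⁴.
By symmetry the centroid is at mid-width, x̄ = 80 mm.
All pieces are centred on the vertical centroidal axis, so I = ΣĪ = 20 568 747 mm⁴.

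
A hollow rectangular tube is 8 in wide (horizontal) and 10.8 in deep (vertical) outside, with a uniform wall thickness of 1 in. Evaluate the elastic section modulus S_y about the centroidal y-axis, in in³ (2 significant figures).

S_y ≈ 76 in³

Decompose the section into non-overlapping parts with the origin at the bottom-left of its bounding rectangle.
Outer rectangle: 8 × 10.8, A = 86.4 in², x = 4 in, Ī = 460.8 in⁴.
Inner void (subtracted): 6 × 8.8, A = 52.8 in², x = 4 in, Ī = 158.4 in⁴.
By symmetry the centroid is at mid-width, x̄ = 4 in.
All pieces are centred on the centroidal y-axis, so I = ΣĪ (holes subtracted) = 302.4 in⁴.
Extreme fibre distance c = 4 in; S = I/c = 75.6 in³.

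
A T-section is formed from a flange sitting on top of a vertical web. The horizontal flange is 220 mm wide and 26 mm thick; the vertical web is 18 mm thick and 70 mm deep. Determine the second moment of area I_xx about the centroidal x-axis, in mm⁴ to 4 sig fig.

Split into non-overlapping primitives; take the origin at the lower-left of the bounding box.
Flange: 220 × 26, A = 5 720 mm², y = 83 mm, Ī = 322 227 mm⁴.
Web: 18 × 70, A = 1 260 mm², y = 35 mm, Ī = 514 500 mm⁴.
Centroid: ȳ = ΣA·y / ΣA = 74.3352 mm.
Transfer each piece to the centroidal x-axis using Ī + A·d² with d = y − 74.3352:
  flange: d = 8.66476 mm → contributes +751 673 mm⁴
  web: d = -39.3352 mm → contributes +2 464 049 mm⁴
Total I = 3 215 722 mm⁴.

I_xx ≈ 3.216 × 10⁶ mm⁴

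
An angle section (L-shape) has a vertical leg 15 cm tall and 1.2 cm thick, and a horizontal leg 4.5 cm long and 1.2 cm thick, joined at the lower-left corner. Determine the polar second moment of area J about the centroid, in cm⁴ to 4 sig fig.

Break the section into simple shapes (no overlaps), measuring from the bottom-left corner of the bounding box.
Vertical leg: 1.2 × 15, A = 18 cm², y = 7.5 cm, Ī = 337.5 cm⁴.
Horizontal leg (remainder): 3.3 × 1.2, A = 3.96 cm², y = 0.6 cm, Ī = 0.4752 cm⁴.
Centroid: ȳ = ΣA·y / ΣA = 6.25574 cm.
Transfer each piece to the centroidal x-axis using Ī + A·d² with d = y − 6.25574:
  vertical leg: d = 1.24426 cm → contributes +365.367 cm⁴
  horizontal leg (remainder): d = -5.65574 cm → contributes +127.145 cm⁴
Total I = 492.513 cm⁴.
For the y-axis: x̄ = 1.00574 cm.
Repeating about the centroidal y-axis gives I_y = 22.1861 cm⁴.
Polar second moment: J = I_x + I_y = 514.699 cm⁴.

J ≈ 514.7 cm⁴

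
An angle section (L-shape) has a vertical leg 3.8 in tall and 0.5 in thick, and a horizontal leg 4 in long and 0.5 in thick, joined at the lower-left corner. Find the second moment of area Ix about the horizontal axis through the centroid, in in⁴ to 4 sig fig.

Break the section into simple shapes (no overlaps), measuring from the bottom-left corner of the bounding box.
Vertical leg: 0.5 × 3.8, A = 1.9 in², y = 1.9 in, Ī = 2.28633 in⁴.
Horizontal leg (remainder): 3.5 × 0.5, A = 1.75 in², y = 0.25 in, Ī = 0.0364583 in⁴.
Centroid: ȳ = ΣA·y / ΣA = 1.1089 in.
Transfer each piece to the horizontal axis through the centroid using Ī + A·d² with d = y − 1.1089:
  vertical leg: d = 0.791096 in → contributes +3.47542 in⁴
  horizontal leg (remainder): d = -0.858904 in → contributes +1.32746 in⁴
Total I = 4.80288 in⁴.

Ix ≈ 4.803 in⁴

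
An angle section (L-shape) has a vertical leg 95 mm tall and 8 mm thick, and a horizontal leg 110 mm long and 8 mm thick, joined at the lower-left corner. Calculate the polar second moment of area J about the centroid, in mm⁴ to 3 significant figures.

J ≈ 3.22 × 10⁶ mm⁴

Treat the section as a set of non-overlapping primitives; coordinates are from the bounding-box lower-left.
Vertical leg: 8 × 95, A = 760 mm², y = 47.5 mm, Ī = 571 583 mm⁴.
Horizontal leg (remainder): 102 × 8, A = 816 mm², y = 4 mm, Ī = 4 352 mm⁴.
Centroid: ȳ = ΣA·y / ΣA = 24.977 mm.
Transfer each piece to the centroidal x-axis using Ī + A·d² with d = y − 24.977:
  vertical leg: d = 22.523 mm → contributes +957 115 mm⁴
  horizontal leg (remainder): d = -20.977 mm → contributes +363 426 mm⁴
Total I = 1 320 541 mm⁴.
For the y-axis: x̄ = 32.477 mm.
Repeating about the centroidal y-axis gives I_y = 1 901 871 mm⁴.
Polar second moment: J = I_x + I_y = 3 222 411 mm⁴.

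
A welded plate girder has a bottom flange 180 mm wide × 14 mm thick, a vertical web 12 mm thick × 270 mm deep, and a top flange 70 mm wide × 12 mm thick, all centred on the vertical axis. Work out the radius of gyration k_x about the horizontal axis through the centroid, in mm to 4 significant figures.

k_x ≈ 109.1 mm

Break the section into simple shapes (no overlaps), measuring from the bottom-left corner of the bounding box.
Bottom plate: 180 × 14, A = 2 520 mm², y = 7 mm, Ī = 41 160 mm⁴.
Web plate: 12 × 270, A = 3 240 mm², y = 149 mm, Ī = 19 683 000 mm⁴.
Top plate: 70 × 12, A = 840 mm², y = 290 mm, Ī = 10 080 mm⁴.
Centroid: ȳ = ΣA·y / ΣA = 112.727 mm.
Transfer each piece to the horizontal axis through the centroid using Ī + A·d² with d = y − 112.727:
  bottom plate: d = -105.727 mm → contributes +28 210 366 mm⁴
  web plate: d = 36.2727 mm → contributes +23 945 903 mm⁴
  top plate: d = 177.273 mm → contributes +26 407 601 mm⁴
Total I = 78 563 869 mm⁴.
Radius of gyration: k = √(I/A) = √(78 563 869 / 6 600) = 109.104 mm.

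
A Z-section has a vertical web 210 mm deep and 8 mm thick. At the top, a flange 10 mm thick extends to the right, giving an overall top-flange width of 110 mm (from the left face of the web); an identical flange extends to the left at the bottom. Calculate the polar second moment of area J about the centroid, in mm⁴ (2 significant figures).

J ≈ 3.5 × 10⁷ mm⁴

Split into non-overlapping primitives; take the origin at the lower-left of the bounding box.
Web: 8 × 210, A = 1 680 mm², y = 105 mm, Ī = 6 174 000 mm⁴.
Top flange (beyond web): 102 × 10, A = 1 020 mm², y = 205 mm, Ī = 8 500 mm⁴.
Bottom flange (beyond web): 102 × 10, A = 1 020 mm², y = 5 mm, Ī = 8 500 mm⁴.
Centroid: ȳ = ΣA·y / ΣA = 105 mm.
Transfer each piece to the centroidal x-axis using Ī + A·d² with d = y − 105:
  web: d = 0 mm → contributes +6 174 000 mm⁴
  top flange (beyond web): d = 100 mm → contributes +10 208 500 mm⁴
  bottom flange (beyond web): d = -100 mm → contributes +10 208 500 mm⁴
Total I = 26 591 000 mm⁴.
For the y-axis: x̄ = 106 mm.
Repeating about the centroidal y-axis gives I_y = 7 948 640 mm⁴.
Polar second moment: J = I_x + I_y = 34 539 640 mm⁴.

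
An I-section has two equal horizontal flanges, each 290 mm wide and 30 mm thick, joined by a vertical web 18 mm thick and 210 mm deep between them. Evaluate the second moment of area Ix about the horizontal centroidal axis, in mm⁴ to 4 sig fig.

Ix ≈ 2.658 × 10⁸ mm⁴

Split into non-overlapping primitives; take the origin at the lower-left of the bounding box.
Bottom flange: 290 × 30, A = 8 700 mm², y = 15 mm, Ī = 652 500 mm⁴.
Web: 18 × 210, A = 3 780 mm², y = 135 mm, Ī = 13 891 500 mm⁴.
Top flange: 290 × 30, A = 8 700 mm², y = 255 mm, Ī = 652 500 mm⁴.
By symmetry the centroid is at mid-height, ȳ = 135 mm.
Transfer each piece to the horizontal centroidal axis using Ī + A·d² with d = y − 135:
  bottom flange: d = -120 mm → contributes +125 932 500 mm⁴
  web: d = 0 mm → contributes +13 891 500 mm⁴
  top flange: d = 120 mm → contributes +125 932 500 mm⁴
Total I = 265 756 500 mm⁴.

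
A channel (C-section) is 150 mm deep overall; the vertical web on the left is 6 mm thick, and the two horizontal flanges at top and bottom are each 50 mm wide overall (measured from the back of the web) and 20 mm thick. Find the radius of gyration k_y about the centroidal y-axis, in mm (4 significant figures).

k_y ≈ 15.74 mm

Split into non-overlapping primitives; take the origin at the lower-left of the bounding box.
Web: 6 × 150, A = 900 mm², x = 3 mm, Ī = 2 700 mm⁴.
Top flange (beyond web): 44 × 20, A = 880 mm², x = 28 mm, Ī = 141 973 mm⁴.
Bottom flange (beyond web): 44 × 20, A = 880 mm², x = 28 mm, Ī = 141 973 mm⁴.
Centroid: x̄ = ΣA·x / ΣA = 19.5414 mm.
Transfer each piece to the centroidal y-axis using Ī + A·d² with d = x − 19.5414:
  web: d = -16.5414 mm → contributes +248 955 mm⁴
  top flange (beyond web): d = 8.45865 mm → contributes +204 936 mm⁴
  bottom flange (beyond web): d = 8.45865 mm → contributes +204 936 mm⁴
Total I = 658 827 mm⁴.
Radius of gyration: k = √(I/A) = √(658 827 / 2 660) = 15.7378 mm.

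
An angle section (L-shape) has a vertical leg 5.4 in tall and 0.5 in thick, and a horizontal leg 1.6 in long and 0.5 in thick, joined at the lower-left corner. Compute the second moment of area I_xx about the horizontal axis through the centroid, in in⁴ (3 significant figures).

Decompose the section into non-overlapping parts with the origin at the bottom-left of its bounding rectangle.
Vertical leg: 0.5 × 5.4, A = 2.7 in², y = 2.7 in, Ī = 6.561 in⁴.
Horizontal leg (remainder): 1.1 × 0.5, A = 0.55 in², y = 0.25 in, Ī = 0.011458 in⁴.
Centroid: ȳ = ΣA·y / ΣA = 2.2854 in.
Transfer each piece to the horizontal axis through the centroid using Ī + A·d² with d = y − 2.2854:
  vertical leg: d = 0.41462 in → contributes +7.0251 in⁴
  horizontal leg (remainder): d = -2.0354 in → contributes +2.29 in⁴
Total I = 9.3151 in⁴.

I_xx ≈ 9.32 in⁴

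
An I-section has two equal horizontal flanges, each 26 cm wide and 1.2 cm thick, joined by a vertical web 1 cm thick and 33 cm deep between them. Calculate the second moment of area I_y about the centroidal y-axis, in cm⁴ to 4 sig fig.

Split into non-overlapping primitives; take the origin at the lower-left of the bounding box.
Bottom flange: 26 × 1.2, A = 31.2 cm², x = 13 cm, Ī = 1757.6 cm⁴.
Web: 1 × 33, A = 33 cm², x = 13 cm, Ī = 2.75 cm⁴.
Top flange: 26 × 1.2, A = 31.2 cm², x = 13 cm, Ī = 1757.6 cm⁴.
By symmetry the centroid is at mid-width, x̄ = 13 cm.
All pieces are centred on the centroidal y-axis, so I = ΣĪ = 3517.95 cm⁴.

I_y ≈ 3518 cm⁴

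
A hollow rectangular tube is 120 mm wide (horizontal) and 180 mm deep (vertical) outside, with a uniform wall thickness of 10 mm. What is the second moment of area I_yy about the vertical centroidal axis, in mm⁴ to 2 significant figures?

Decompose the section into non-overlapping parts with the origin at the bottom-left of its bounding rectangle.
Outer rectangle: 120 × 180, A = 21 600 mm², x = 60 mm, Ī = 25 920 000 mm⁴.
Inner void (subtracted): 100 × 160, A = 16 000 mm², x = 60 mm, Ī = 13 333 333 mm⁴.
By symmetry the centroid is at mid-width, x̄ = 60 mm.
All pieces are centred on the vertical centroidal axis, so I = ΣĪ (holes subtracted) = 12 586 667 mm⁴.

I_yy ≈ 1.3 × 10⁷ mm⁴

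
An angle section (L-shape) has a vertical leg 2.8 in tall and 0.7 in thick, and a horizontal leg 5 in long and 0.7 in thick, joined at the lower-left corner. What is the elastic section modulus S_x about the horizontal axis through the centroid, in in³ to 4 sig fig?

Treat the section as a set of non-overlapping primitives; coordinates are from the bounding-box lower-left.
Vertical leg: 0.7 × 2.8, A = 1.96 in², y = 1.4 in, Ī = 1.28053 in⁴.
Horizontal leg (remainder): 4.3 × 0.7, A = 3.01 in², y = 0.35 in, Ī = 0.122908 in⁴.
Centroid: ȳ = ΣA·y / ΣA = 0.764085 in.
Transfer each piece to the horizontal axis through the centroid using Ī + A·d² with d = y − 0.764085:
  vertical leg: d = 0.635915 in → contributes +2.07313 in⁴
  horizontal leg (remainder): d = -0.414085 in → contributes +0.639021 in⁴
Total I = 2.71216 in⁴.
Extreme fibre distance c = 2.03592 in; S = I/c = 1.33216 in³.

S_x ≈ 1.332 in³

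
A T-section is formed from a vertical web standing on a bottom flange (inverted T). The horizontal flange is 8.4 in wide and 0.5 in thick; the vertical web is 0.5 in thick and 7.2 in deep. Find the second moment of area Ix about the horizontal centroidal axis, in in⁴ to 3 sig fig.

Ix ≈ 44.4 in⁴

Decompose the section into non-overlapping parts with the origin at the bottom-left of its bounding rectangle.
Flange: 8.4 × 0.5, A = 4.2 in², y = 0.25 in, Ī = 0.0875 in⁴.
Web: 0.5 × 7.2, A = 3.6 in², y = 4.1 in, Ī = 15.552 in⁴.
Centroid: ȳ = ΣA·y / ΣA = 2.0269 in.
Transfer each piece to the horizontal centroidal axis using Ī + A·d² with d = y − 2.0269:
  flange: d = -1.7769 in → contributes +13.349 in⁴
  web: d = 2.0731 in → contributes +31.024 in⁴
Total I = 44.372 in⁴.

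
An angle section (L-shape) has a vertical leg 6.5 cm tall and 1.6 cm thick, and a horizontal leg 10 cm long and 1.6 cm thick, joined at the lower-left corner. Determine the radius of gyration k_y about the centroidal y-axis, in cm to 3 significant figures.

Split into non-overlapping primitives; take the origin at the lower-left of the bounding box.
Vertical leg: 1.6 × 6.5, A = 10.4 cm², x = 0.8 cm, Ī = 2.2187 cm⁴.
Horizontal leg (remainder): 8.4 × 1.6, A = 13.44 cm², x = 5.8 cm, Ī = 79.027 cm⁴.
Centroid: x̄ = ΣA·x / ΣA = 3.6188 cm.
Transfer each piece to the centroidal y-axis using Ī + A·d² with d = x − 3.6188:
  vertical leg: d = -2.8188 cm → contributes +84.853 cm⁴
  horizontal leg (remainder): d = 2.1812 cm → contributes +142.97 cm⁴
Total I = 227.82 cm⁴.
Radius of gyration: k = √(I/A) = √(227.82 / 23.84) = 3.0913 cm.

k_y ≈ 3.09 cm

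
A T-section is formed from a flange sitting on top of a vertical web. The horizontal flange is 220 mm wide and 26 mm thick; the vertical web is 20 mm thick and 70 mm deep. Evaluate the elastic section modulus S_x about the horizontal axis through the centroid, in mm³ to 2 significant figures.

Decompose the section into non-overlapping parts with the origin at the bottom-left of its bounding rectangle.
Flange: 220 × 26, A = 5 720 mm², y = 83 mm, Ī = 322 227 mm⁴.
Web: 20 × 70, A = 1 400 mm², y = 35 mm, Ī = 571 667 mm⁴.
Centroid: ȳ = ΣA·y / ΣA = 73.56 mm.
Transfer each piece to the horizontal axis through the centroid using Ī + A·d² with d = y − 73.56:
  flange: d = 9.438 mm → contributes +831 762 mm⁴
  web: d = -38.56 mm → contributes +2 653 484 mm⁴
Total I = 3 485 246 mm⁴.
Extreme fibre distance c = 73.56 mm; S = I/c = 47 378 mm³.

S_x ≈ 4.7 × 10⁴ mm³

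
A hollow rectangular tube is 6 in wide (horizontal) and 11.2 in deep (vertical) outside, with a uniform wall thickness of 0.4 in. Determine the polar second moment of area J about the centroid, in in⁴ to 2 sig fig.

Treat the section as a set of non-overlapping primitives; coordinates are from the bounding-box lower-left.
Outer rectangle: 6 × 11.2, A = 67.2 in², y = 5.6 in, Ī = 702.5 in⁴.
Inner void (subtracted): 5.2 × 10.4, A = 54.08 in², y = 5.6 in, Ī = 487.4 in⁴.
By symmetry the centroid is at mid-height, ȳ = 5.6 in.
All pieces are centred on the centroidal x-axis, so I = ΣĪ (holes subtracted) = 215 in⁴.
Repeating about the centroidal y-axis gives I_y = 79.74 in⁴.
Polar second moment: J = I_x + I_y = 294.8 in⁴.

J ≈ 290 in⁴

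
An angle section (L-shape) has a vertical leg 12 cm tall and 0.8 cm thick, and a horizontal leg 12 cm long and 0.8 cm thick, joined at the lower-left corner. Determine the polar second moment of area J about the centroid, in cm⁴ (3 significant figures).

J ≈ 522 cm⁴

Break the section into simple shapes (no overlaps), measuring from the bottom-left corner of the bounding box.
Vertical leg: 0.8 × 12, A = 9.6 cm², y = 6 cm, Ī = 115.2 cm⁴.
Horizontal leg (remainder): 11.2 × 0.8, A = 8.96 cm², y = 0.4 cm, Ī = 0.47787 cm⁴.
Centroid: ȳ = ΣA·y / ΣA = 3.2966 cm.
Transfer each piece to the centroidal x-axis using Ī + A·d² with d = y − 3.2966:
  vertical leg: d = 2.7034 cm → contributes +185.36 cm⁴
  horizontal leg (remainder): d = -2.8966 cm → contributes +75.652 cm⁴
Total I = 261.02 cm⁴.
For the y-axis: x̄ = 3.2966 cm.
Repeating about the centroidal y-axis gives I_y = 261.02 cm⁴.
Polar second moment: J = I_x + I_y = 522.03 cm⁴.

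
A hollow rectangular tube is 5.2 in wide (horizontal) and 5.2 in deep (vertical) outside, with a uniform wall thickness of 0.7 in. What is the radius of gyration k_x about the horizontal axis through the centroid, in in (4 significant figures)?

Decompose the section into non-overlapping parts with the origin at the bottom-left of its bounding rectangle.
Outer rectangle: 5.2 × 5.2, A = 27.04 in², y = 2.6 in, Ī = 60.9301 in⁴.
Inner void (subtracted): 3.8 × 3.8, A = 14.44 in², y = 2.6 in, Ī = 17.3761 in⁴.
By symmetry the centroid is at mid-height, ȳ = 2.6 in.
All pieces are centred on the horizontal axis through the centroid, so I = ΣĪ (holes subtracted) = 43.554 in⁴.
Radius of gyration: k = √(I/A) = √(43.554 / 12.6) = 1.85921 in.

k_x ≈ 1.859 in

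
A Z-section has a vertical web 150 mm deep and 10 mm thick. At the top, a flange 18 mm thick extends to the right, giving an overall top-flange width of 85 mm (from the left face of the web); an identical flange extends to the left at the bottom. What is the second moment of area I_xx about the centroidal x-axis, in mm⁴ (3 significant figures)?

I_xx ≈ 1.46 × 10⁷ mm⁴

Decompose the section into non-overlapping parts with the origin at the bottom-left of its bounding rectangle.
Web: 10 × 150, A = 1 500 mm², y = 75 mm, Ī = 2 812 500 mm⁴.
Top flange (beyond web): 75 × 18, A = 1 350 mm², y = 141 mm, Ī = 36 450 mm⁴.
Bottom flange (beyond web): 75 × 18, A = 1 350 mm², y = 9 mm, Ī = 36 450 mm⁴.
Centroid: ȳ = ΣA·y / ΣA = 75 mm.
Transfer each piece to the centroidal x-axis using Ī + A·d² with d = y − 75:
  web: d = 0 mm → contributes +2 812 500 mm⁴
  top flange (beyond web): d = 66 mm → contributes +5 917 050 mm⁴
  bottom flange (beyond web): d = -66 mm → contributes +5 917 050 mm⁴
Total I = 14 646 600 mm⁴.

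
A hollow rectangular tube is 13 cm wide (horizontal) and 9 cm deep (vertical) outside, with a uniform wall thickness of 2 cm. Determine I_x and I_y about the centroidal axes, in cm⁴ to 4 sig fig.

I_x ≈ 696.0 cm⁴, I_y ≈ 1344 cm⁴

Break the section into simple shapes (no overlaps), measuring from the bottom-left corner of the bounding box.
Outer rectangle: 13 × 9, A = 117 cm², y = 4.5 cm, Ī = 789.75 cm⁴.
Inner void (subtracted): 9 × 5, A = 45 cm², y = 4.5 cm, Ī = 93.75 cm⁴.
By symmetry the centroid is at mid-height, ȳ = 4.5 cm.
All pieces are centred on the centroidal x-axis, so I = ΣĪ (holes subtracted) = 696 cm⁴.
Repeating about the centroidal y-axis gives I_y = 1 344 cm⁴.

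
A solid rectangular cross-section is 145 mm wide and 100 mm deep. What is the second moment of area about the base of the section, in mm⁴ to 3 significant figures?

I_base ≈ 4.83 × 10⁷ mm⁴

The section: 145 × 100, A = 14 500 mm², y = 50 mm, Ī = 12 083 333 mm⁴.
Transfer it to a horizontal axis along the bottom face using Ī + A·d² with d = y − 0:
  the section: d = 50 mm → contributes +48 333 333 mm⁴
Total I = 48 333 333 mm⁴.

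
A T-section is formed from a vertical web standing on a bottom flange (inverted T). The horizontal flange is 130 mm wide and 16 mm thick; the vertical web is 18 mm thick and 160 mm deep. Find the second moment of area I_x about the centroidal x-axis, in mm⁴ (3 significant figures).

I_x ≈ 1.55 × 10⁷ mm⁴

Break the section into simple shapes (no overlaps), measuring from the bottom-left corner of the bounding box.
Flange: 130 × 16, A = 2 080 mm², y = 8 mm, Ī = 44 373 mm⁴.
Web: 18 × 160, A = 2 880 mm², y = 96 mm, Ī = 6 144 000 mm⁴.
Centroid: ȳ = ΣA·y / ΣA = 59.097 mm.
Transfer each piece to the centroidal x-axis using Ī + A·d² with d = y − 59.097:
  flange: d = -51.097 mm → contributes +5 475 004 mm⁴
  web: d = 36.903 mm → contributes +10 066 122 mm⁴
Total I = 15 541 127 mm⁴.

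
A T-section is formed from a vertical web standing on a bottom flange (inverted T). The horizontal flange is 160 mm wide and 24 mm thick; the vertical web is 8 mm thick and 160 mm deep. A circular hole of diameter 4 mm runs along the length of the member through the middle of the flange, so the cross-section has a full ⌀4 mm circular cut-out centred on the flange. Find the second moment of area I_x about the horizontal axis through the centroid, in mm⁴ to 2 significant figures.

I_x ≈ 1.1 × 10⁷ mm⁴

Treat the section as a set of non-overlapping primitives; coordinates are from the bounding-box lower-left.
Flange: 160 × 24, A = 3 840 mm², y = 12 mm, Ī = 184 320 mm⁴.
Web: 8 × 160, A = 1 280 mm², y = 104 mm, Ī = 2 730 667 mm⁴.
Hole (subtracted): ⌀4, A = 12.57 mm², y = 12 mm, Ī = 12.57 mm⁴.
Centroid: ȳ = ΣA·y / ΣA = 35.06 mm.
Transfer each piece to the horizontal axis through the centroid using Ī + A·d² with d = y − 35.06:
  flange: d = -23.06 mm → contributes +2 225 688 mm⁴
  web: d = 68.94 mm → contributes +8 814 755 mm⁴
  hole: d = -23.06 mm → contributes −6 693 mm⁴
Total I = 11 033 750 mm⁴.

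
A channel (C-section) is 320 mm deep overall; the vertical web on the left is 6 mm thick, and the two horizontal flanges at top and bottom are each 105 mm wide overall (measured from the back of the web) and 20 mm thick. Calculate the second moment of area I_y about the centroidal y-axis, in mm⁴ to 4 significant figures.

I_y ≈ 6.804 × 10⁶ mm⁴

Treat the section as a set of non-overlapping primitives; coordinates are from the bounding-box lower-left.
Web: 6 × 320, A = 1 920 mm², x = 3 mm, Ī = 5 760 mm⁴.
Top flange (beyond web): 99 × 20, A = 1 980 mm², x = 55.5 mm, Ī = 1 617 165 mm⁴.
Bottom flange (beyond web): 99 × 20, A = 1 980 mm², x = 55.5 mm, Ī = 1 617 165 mm⁴.
Centroid: x̄ = ΣA·x / ΣA = 38.3571 mm.
Transfer each piece to the centroidal y-axis using Ī + A·d² with d = x − 38.3571:
  web: d = -35.3571 mm → contributes +2 406 005 mm⁴
  top flange (beyond web): d = 17.1429 mm → contributes +2 199 043 mm⁴
  bottom flange (beyond web): d = 17.1429 mm → contributes +2 199 043 mm⁴
Total I = 6 804 090 mm⁴.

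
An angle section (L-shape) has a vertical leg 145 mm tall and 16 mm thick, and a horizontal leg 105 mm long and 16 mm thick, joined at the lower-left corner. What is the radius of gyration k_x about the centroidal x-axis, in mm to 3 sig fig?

k_x ≈ 45.5 mm

Split into non-overlapping primitives; take the origin at the lower-left of the bounding box.
Vertical leg: 16 × 145, A = 2 320 mm², y = 72.5 mm, Ī = 4 064 833 mm⁴.
Horizontal leg (remainder): 89 × 16, A = 1 424 mm², y = 8 mm, Ī = 30 379 mm⁴.
Centroid: ȳ = ΣA·y / ΣA = 47.968 mm.
Transfer each piece to the centroidal x-axis using Ī + A·d² with d = y − 47.968:
  vertical leg: d = 24.532 mm → contributes +5 461 059 mm⁴
  horizontal leg (remainder): d = -39.968 mm → contributes +2 305 129 mm⁴
Total I = 7 766 188 mm⁴.
Radius of gyration: k = √(I/A) = √(7 766 188 / 3 744) = 45.545 mm.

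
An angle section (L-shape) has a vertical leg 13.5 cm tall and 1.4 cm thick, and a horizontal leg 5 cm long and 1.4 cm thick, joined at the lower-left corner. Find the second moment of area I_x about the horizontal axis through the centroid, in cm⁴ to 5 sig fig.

I_x ≈ 433.51 cm⁴

Decompose the section into non-overlapping parts with the origin at the bottom-left of its bounding rectangle.
Vertical leg: 1.4 × 13.5, A = 18.9 cm², y = 6.75 cm, Ī = 287.0438 cm⁴.
Horizontal leg (remainder): 3.6 × 1.4, A = 5.04 cm², y = 0.7 cm, Ī = 0.8232 cm⁴.
Centroid: ȳ = ΣA·y / ΣA = 5.476316 cm.
Transfer each piece to the horizontal axis through the centroid using Ī + A·d² with d = y − 5.476316:
  vertical leg: d = 1.273684 cm → contributes +317.7047 cm⁴
  horizontal leg (remainder): d = -4.776316 cm → contributes +115.8017 cm⁴
Total I = 433.5064 cm⁴.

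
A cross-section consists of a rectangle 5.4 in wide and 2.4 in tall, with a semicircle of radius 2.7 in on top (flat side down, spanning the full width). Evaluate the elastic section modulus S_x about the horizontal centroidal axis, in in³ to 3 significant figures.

S_x ≈ 16.3 in³

Decompose the section into non-overlapping parts with the origin at the bottom-left of its bounding rectangle.
Rectangular body: 5.4 × 2.4, A = 12.96 in², y = 1.2 in, Ī = 6.2208 in⁴.
Semicircular cap: semicircle r = 2.7, A = 11.451 in², y = 3.5459 in, Ī = 5.8329 in⁴.
Centroid: ȳ = ΣA·y / ΣA = 2.3005 in.
Transfer each piece to the horizontal centroidal axis using Ī + A·d² with d = y − 2.3005:
  rectangular body: d = -1.1005 in → contributes +21.915 in⁴
  semicircular cap: d = 1.2455 in → contributes +23.596 in⁴
Total I = 45.511 in⁴.
Extreme fibre distance c = 2.7995 in; S = I/c = 16.257 in³.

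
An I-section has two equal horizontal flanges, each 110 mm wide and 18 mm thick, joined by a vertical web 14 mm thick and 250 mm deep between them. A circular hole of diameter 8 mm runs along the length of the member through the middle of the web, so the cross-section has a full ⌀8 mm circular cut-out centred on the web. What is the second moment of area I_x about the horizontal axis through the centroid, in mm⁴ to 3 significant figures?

Decompose the section into non-overlapping parts with the origin at the bottom-left of its bounding rectangle.
Bottom flange: 110 × 18, A = 1 980 mm², y = 9 mm, Ī = 53 460 mm⁴.
Web: 14 × 250, A = 3 500 mm², y = 143 mm, Ī = 18 229 167 mm⁴.
Top flange: 110 × 18, A = 1 980 mm², y = 277 mm, Ī = 53 460 mm⁴.
Hole (subtracted): ⌀8, A = 50.265 mm², y = 143 mm, Ī = 201.06 mm⁴.
By symmetry the centroid is at mid-height, ȳ = 143 mm.
Transfer each piece to the horizontal axis through the centroid using Ī + A·d² with d = y − 143:
  bottom flange: d = -134 mm → contributes +35 606 340 mm⁴
  web: d = 0 mm → contributes +18 229 167 mm⁴
  top flange: d = 134 mm → contributes +35 606 340 mm⁴
  hole: d = 0 mm → contributes −201.06 mm⁴
Total I = 89 441 646 mm⁴.

I_x ≈ 8.94 × 10⁷ mm⁴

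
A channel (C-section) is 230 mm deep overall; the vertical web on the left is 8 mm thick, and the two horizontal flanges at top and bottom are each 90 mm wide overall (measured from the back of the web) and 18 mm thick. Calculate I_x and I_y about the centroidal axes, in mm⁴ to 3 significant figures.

Treat the section as a set of non-overlapping primitives; coordinates are from the bounding-box lower-left.
Web: 8 × 230, A = 1 840 mm², y = 115 mm, Ī = 8 111 333 mm⁴.
Top flange (beyond web): 82 × 18, A = 1 476 mm², y = 221 mm, Ī = 39 852 mm⁴.
Bottom flange (beyond web): 82 × 18, A = 1 476 mm², y = 9 mm, Ī = 39 852 mm⁴.
By symmetry the centroid is at mid-height, ȳ = 115 mm.
Transfer each piece to the centroidal x-axis using Ī + A·d² with d = y − 115:
  web: d = 0 mm → contributes +8 111 333 mm⁴
  top flange (beyond web): d = 106 mm → contributes +16 624 188 mm⁴
  bottom flange (beyond web): d = -106 mm → contributes +16 624 188 mm⁴
Total I = 41 359 709 mm⁴.
For the y-axis: x̄ = 31.721 mm.
Repeating about the centroidal y-axis gives I_y = 3 959 233 mm⁴.

I_x ≈ 4.14 × 10⁷ mm⁴, I_y ≈ 3.96 × 10⁶ mm⁴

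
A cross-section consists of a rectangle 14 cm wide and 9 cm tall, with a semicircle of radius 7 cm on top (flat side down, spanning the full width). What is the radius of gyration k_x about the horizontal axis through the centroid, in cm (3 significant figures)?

Decompose the section into non-overlapping parts with the origin at the bottom-left of its bounding rectangle.
Rectangular body: 14 × 9, A = 126 cm², y = 4.5 cm, Ī = 850.5 cm⁴.
Semicircular cap: semicircle r = 7, A = 76.969 cm², y = 11.971 cm, Ī = 263.53 cm⁴.
Centroid: ȳ = ΣA·y / ΣA = 7.3331 cm.
Transfer each piece to the horizontal axis through the centroid using Ī + A·d² with d = y − 7.3331:
  rectangular body: d = -2.8331 cm → contributes +1861.8 cm⁴
  semicircular cap: d = 4.6378 cm → contributes +1919.1 cm⁴
Total I = 3780.9 cm⁴.
Radius of gyration: k = √(I/A) = √(3780.9 / 202.97) = 4.316 cm.

k_x ≈ 4.32 cm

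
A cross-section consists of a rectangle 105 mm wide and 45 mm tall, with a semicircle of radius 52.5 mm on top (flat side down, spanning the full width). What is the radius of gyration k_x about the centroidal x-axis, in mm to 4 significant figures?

Decompose the section into non-overlapping parts with the origin at the bottom-left of its bounding rectangle.
Rectangular body: 105 × 45, A = 4 725 mm², y = 22.5 mm, Ī = 797 344 mm⁴.
Semicircular cap: semicircle r = 52.5, A = 4329.51 mm², y = 67.2817 mm, Ī = 833 814 mm⁴.
Centroid: ȳ = ΣA·y / ΣA = 43.9128 mm.
Transfer each piece to the centroidal x-axis using Ī + A·d² with d = y − 43.9128:
  rectangular body: d = -21.4128 mm → contributes +2 963 801 mm⁴
  semicircular cap: d = 23.3689 mm → contributes +3 198 173 mm⁴
Total I = 6 161 974 mm⁴.
Radius of gyration: k = √(I/A) = √(6 161 974 / 9054.51) = 26.0872 mm.

k_x ≈ 26.09 mm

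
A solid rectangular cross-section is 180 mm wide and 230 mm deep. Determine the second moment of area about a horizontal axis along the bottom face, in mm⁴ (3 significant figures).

The section: 180 × 230, A = 41 400 mm², y = 115 mm, Ī = 182 505 000 mm⁴.
Transfer it to a horizontal axis along the bottom face using Ī + A·d² with d = y − 0:
  the section: d = 115 mm → contributes +730 020 000 mm⁴
Total I = 730 020 000 mm⁴.

I_base ≈ 7.30 × 10⁸ mm⁴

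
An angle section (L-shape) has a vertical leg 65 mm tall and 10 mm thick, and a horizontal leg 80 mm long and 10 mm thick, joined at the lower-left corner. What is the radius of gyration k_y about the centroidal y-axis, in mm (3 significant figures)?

Treat the section as a set of non-overlapping primitives; coordinates are from the bounding-box lower-left.
Vertical leg: 10 × 65, A = 650 mm², x = 5 mm, Ī = 5416.7 mm⁴.
Horizontal leg (remainder): 70 × 10, A = 700 mm², x = 45 mm, Ī = 285 833 mm⁴.
Centroid: x̄ = ΣA·x / ΣA = 25.741 mm.
Transfer each piece to the centroidal y-axis using Ī + A·d² with d = x − 25.741:
  vertical leg: d = -20.741 mm → contributes +285 033 mm⁴
  horizontal leg (remainder): d = 19.259 mm → contributes +545 477 mm⁴
Total I = 830 509 mm⁴.
Radius of gyration: k = √(I/A) = √(830 509 / 1 350) = 24.803 mm.

k_y ≈ 24.8 mm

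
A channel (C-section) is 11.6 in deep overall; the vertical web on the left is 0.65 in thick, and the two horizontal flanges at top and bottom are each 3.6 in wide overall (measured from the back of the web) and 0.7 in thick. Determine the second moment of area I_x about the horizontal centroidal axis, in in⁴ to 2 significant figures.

I_x ≈ 210 in⁴

Split into non-overlapping primitives; take the origin at the lower-left of the bounding box.
Web: 0.65 × 11.6, A = 7.54 in², y = 5.8 in, Ī = 84.55 in⁴.
Top flange (beyond web): 2.95 × 0.7, A = 2.065 in², y = 11.25 in, Ī = 0.08432 in⁴.
Bottom flange (beyond web): 2.95 × 0.7, A = 2.065 in², y = 0.35 in, Ī = 0.08432 in⁴.
By symmetry the centroid is at mid-height, ȳ = 5.8 in.
Transfer each piece to the horizontal centroidal axis using Ī + A·d² with d = y − 5.8:
  web: d = 0 in → contributes +84.55 in⁴
  top flange (beyond web): d = 5.45 in → contributes +61.42 in⁴
  bottom flange (beyond web): d = -5.45 in → contributes +61.42 in⁴
Total I = 207.4 in⁴.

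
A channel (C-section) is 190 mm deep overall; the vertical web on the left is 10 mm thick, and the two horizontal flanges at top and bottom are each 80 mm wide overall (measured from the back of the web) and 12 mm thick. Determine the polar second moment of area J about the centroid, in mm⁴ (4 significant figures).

Break the section into simple shapes (no overlaps), measuring from the bottom-left corner of the bounding box.
Web: 10 × 190, A = 1 900 mm², y = 95 mm, Ī = 5 715 833 mm⁴.
Top flange (beyond web): 70 × 12, A = 840 mm², y = 184 mm, Ī = 10 080 mm⁴.
Bottom flange (beyond web): 70 × 12, A = 840 mm², y = 6 mm, Ī = 10 080 mm⁴.
By symmetry the centroid is at mid-height, ȳ = 95 mm.
Transfer each piece to the centroidal x-axis using Ī + A·d² with d = y − 95:
  web: d = 0 mm → contributes +5 715 833 mm⁴
  top flange (beyond web): d = 89 mm → contributes +6 663 720 mm⁴
  bottom flange (beyond web): d = -89 mm → contributes +6 663 720 mm⁴
Total I = 19 043 273 mm⁴.
For the y-axis: x̄ = 23.7709 mm.
Repeating about the centroidal y-axis gives I_y = 2 128 426 mm⁴.
Polar second moment: J = I_x + I_y = 21 171 699 mm⁴.

J ≈ 2.117 × 10⁷ mm⁴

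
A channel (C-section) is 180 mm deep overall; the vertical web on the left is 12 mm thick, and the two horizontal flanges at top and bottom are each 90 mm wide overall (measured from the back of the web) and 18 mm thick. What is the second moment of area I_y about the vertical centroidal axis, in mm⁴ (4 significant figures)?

Split into non-overlapping primitives; take the origin at the lower-left of the bounding box.
Web: 12 × 180, A = 2 160 mm², x = 6 mm, Ī = 25 920 mm⁴.
Top flange (beyond web): 78 × 18, A = 1 404 mm², x = 51 mm, Ī = 711 828 mm⁴.
Bottom flange (beyond web): 78 × 18, A = 1 404 mm², x = 51 mm, Ī = 711 828 mm⁴.
Centroid: x̄ = ΣA·x / ΣA = 31.4348 mm.
Transfer each piece to the vertical centroidal axis using Ī + A·d² with d = x − 31.4348:
  web: d = -25.4348 mm → contributes +1 423 285 mm⁴
  top flange (beyond web): d = 19.5652 mm → contributes +1 249 276 mm⁴
  bottom flange (beyond web): d = 19.5652 mm → contributes +1 249 276 mm⁴
Total I = 3 921 837 mm⁴.

I_y ≈ 3.922 × 10⁶ mm⁴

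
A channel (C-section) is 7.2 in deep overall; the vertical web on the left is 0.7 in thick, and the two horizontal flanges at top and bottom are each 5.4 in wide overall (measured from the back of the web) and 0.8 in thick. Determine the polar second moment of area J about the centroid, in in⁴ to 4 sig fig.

Split into non-overlapping primitives; take the origin at the lower-left of the bounding box.
Web: 0.7 × 7.2, A = 5.04 in², y = 3.6 in, Ī = 21.7728 in⁴.
Top flange (beyond web): 4.7 × 0.8, A = 3.76 in², y = 6.8 in, Ī = 0.200533 in⁴.
Bottom flange (beyond web): 4.7 × 0.8, A = 3.76 in², y = 0.4 in, Ī = 0.200533 in⁴.
By symmetry the centroid is at mid-height, ȳ = 3.6 in.
Transfer each piece to the centroidal x-axis using Ī + A·d² with d = y − 3.6:
  web: d = 0 in → contributes +21.7728 in⁴
  top flange (beyond web): d = 3.2 in → contributes +38.7029 in⁴
  bottom flange (beyond web): d = -3.2 in → contributes +38.7029 in⁴
Total I = 99.1787 in⁴.
For the y-axis: x̄ = 1.96656 in.
Repeating about the centroidal y-axis gives I_y = 36.047 in⁴.
Polar second moment: J = I_x + I_y = 135.226 in⁴.

J ≈ 135.2 in⁴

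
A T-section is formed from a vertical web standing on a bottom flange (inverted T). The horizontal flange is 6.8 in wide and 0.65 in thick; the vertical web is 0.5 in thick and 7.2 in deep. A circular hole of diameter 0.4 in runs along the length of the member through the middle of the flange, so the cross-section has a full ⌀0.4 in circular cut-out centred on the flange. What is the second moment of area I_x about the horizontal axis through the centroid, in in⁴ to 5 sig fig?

I_x ≈ 45.875 in⁴

Treat the section as a set of non-overlapping primitives; coordinates are from the bounding-box lower-left.
Flange: 6.8 × 0.65, A = 4.42 in², y = 0.325 in, Ī = 0.1556208 in⁴.
Web: 0.5 × 7.2, A = 3.6 in², y = 4.25 in, Ī = 15.552 in⁴.
Hole (subtracted): ⌀0.4, A = 0.1256637 in², y = 0.325 in, Ī = 0.001256637 in⁴.
Centroid: ȳ = ΣA·y / ΣA = 2.114891 in.
Transfer each piece to the horizontal axis through the centroid using Ī + A·d² with d = y − 2.114891:
  flange: d = -1.789891 in → contributes +14.31602 in⁴
  web: d = 2.135109 in → contributes +31.96329 in⁴
  hole: d = -1.789891 in → contributes −0.4038466 in⁴
Total I = 45.87546 in⁴.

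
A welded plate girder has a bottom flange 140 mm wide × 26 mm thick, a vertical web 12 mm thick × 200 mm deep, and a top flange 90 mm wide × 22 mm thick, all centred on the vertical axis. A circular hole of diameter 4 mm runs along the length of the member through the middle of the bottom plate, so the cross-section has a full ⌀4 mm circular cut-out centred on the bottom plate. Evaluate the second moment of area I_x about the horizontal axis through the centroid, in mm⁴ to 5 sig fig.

I_x ≈ 7.4485 × 10⁷ mm⁴

Treat the section as a set of non-overlapping primitives; coordinates are from the bounding-box lower-left.
Bottom plate: 140 × 26, A = 3 640 mm², y = 13 mm, Ī = 205053.3 mm⁴.
Web plate: 12 × 200, A = 2 400 mm², y = 126 mm, Ī = 8 000 000 mm⁴.
Top plate: 90 × 22, A = 1 980 mm², y = 237 mm, Ī = 79 860 mm⁴.
Hole (subtracted): ⌀4, A = 12.56637 mm², y = 13 mm, Ī = 12.56637 mm⁴.
Centroid: ȳ = ΣA·y / ΣA = 102.2571 mm.
Transfer each piece to the horizontal axis through the centroid using Ī + A·d² with d = y − 102.2571:
  bottom plate: d = -89.25706 mm → contributes +29 204 289 mm⁴
  web plate: d = 23.74294 mm → contributes +9 352 945 mm⁴
  top plate: d = 134.7429 mm → contributes +36 028 065 mm⁴
  hole: d = -89.25706 mm → contributes −100126.6 mm⁴
Total I = 74 485 173 mm⁴.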